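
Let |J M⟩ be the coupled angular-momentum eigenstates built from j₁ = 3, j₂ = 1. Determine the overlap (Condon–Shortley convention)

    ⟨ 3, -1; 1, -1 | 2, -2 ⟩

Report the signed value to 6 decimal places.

√[5·2!4!0!/7! · 2!4!0!2!0!4!] = √(768/7)
  +(−1)^0/∏(0,2,4,0,0,0)! = 1/48  (running 1/48)
⟨..|..⟩ = √(768/7)·(1/48) = +0.218218

+√(1/21) = +0.218218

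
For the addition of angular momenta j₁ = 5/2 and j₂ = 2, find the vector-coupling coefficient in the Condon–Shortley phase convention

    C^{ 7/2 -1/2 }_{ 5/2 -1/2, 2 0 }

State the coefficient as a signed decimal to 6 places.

−√(4/105) = -0.195180

√[8·1!4!3!/9! · 2!3!2!2!3!4!] = √(768/35)
  +(−1)^0/∏(0,1,3,2,1,1)! = 1/12  (running 1/12)
  +(−1)^1/∏(1,0,2,1,2,2)! = -1/8  (running -1/24)
⟨..|..⟩ = √(768/35)·(-1/24) = -0.195180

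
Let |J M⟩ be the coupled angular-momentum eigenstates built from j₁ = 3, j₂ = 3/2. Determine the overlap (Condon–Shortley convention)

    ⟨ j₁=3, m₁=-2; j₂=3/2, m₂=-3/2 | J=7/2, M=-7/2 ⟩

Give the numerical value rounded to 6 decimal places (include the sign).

+√(1/3) = +0.577350

triangle: 1!*5!*2!/9! = 240/362880
(j±m)!: 1!*5!*0!*3!*0!*7! = 3628800
prefactor² = (2J+1)*Δ*N² = 19200
  k=0: +1/(0!*1!*5!*0!*0!*2!) = 1/240
Σ = 1/240  ⇒  CG² = 19200*1/240² = 1/3
CG = +√(1/3) = +0.577350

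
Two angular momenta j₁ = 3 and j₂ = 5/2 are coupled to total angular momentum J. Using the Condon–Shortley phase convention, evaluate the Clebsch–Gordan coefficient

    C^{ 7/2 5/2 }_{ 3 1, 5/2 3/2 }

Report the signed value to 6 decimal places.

j₁+j₂−J=2  J+j₁−j₂=4  J−j₁+j₂=3  j₁+j₂+J+1=10
(j₁±m₁, j₂±m₂, J±M) = (4,2,4,1,6,1)
P² = 18432/35
sum k=1..2:
  [1] −1/36 = -1/36
  [2] +1/96 = 1/96
S = -5/288
C² = P²·S² = 10/63 ; C = -0.398410

−√(10/63) ≈ -0.398410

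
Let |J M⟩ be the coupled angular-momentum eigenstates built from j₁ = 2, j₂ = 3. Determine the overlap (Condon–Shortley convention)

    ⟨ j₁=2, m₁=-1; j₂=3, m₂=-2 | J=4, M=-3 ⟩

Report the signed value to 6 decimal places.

√[9·1!3!5!/10! · 1!3!1!5!1!7!] = √(6480)
  +(−1)^0/∏(0,1,3,1,0,4)! = 1/144  (running 1/144)
  +(−1)^1/∏(1,0,2,0,1,5)! = -1/240  (running 1/360)
⟨..|..⟩ = √(6480)·(1/360) = +0.223607

+0.223607  (= +√(1/20))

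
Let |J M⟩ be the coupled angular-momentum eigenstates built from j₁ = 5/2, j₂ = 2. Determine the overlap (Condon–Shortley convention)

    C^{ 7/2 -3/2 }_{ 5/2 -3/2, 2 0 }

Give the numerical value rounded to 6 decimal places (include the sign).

-0.534522

j₁+j₂−J=1  J+j₁−j₂=4  J−j₁+j₂=3  j₁+j₂+J+1=9
(j₁±m₁, j₂±m₂, J±M) = (1,4,2,2,2,5)
P² = 512/7
sum k=0..1:
  [0] +1/48 = 1/48
  [1] −1/12 = -1/12
S = -1/16
C² = P²·S² = 2/7 ; C = -0.534522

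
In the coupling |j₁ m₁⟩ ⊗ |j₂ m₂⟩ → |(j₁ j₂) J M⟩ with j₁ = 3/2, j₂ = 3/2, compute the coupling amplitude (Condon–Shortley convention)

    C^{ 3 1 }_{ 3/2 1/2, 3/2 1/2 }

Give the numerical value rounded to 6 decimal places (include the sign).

+√(3/5) = +0.774597

triangle: 0!×3!×3!/7! = 36/5040
(j±m)!: 2!×1!×2!×1!×4!×2! = 192
prefactor² = (2J+1)×Δ×N² = 48/5
  k=0: +1/(0!×0!×1!×2!×2!×1!) = 1/4
Σ = 1/4  ⇒  CG² = 48/5×1/4² = 3/5
CG = +√(3/5) = +0.774597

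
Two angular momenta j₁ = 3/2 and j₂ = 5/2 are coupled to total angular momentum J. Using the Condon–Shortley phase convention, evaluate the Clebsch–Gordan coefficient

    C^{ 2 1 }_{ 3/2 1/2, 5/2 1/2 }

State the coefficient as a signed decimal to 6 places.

triangle: 2!·1!·3!/7! = 12/5040
(j±m)!: 2!·1!·3!·2!·3!·1! = 144
prefactor² = (2J+1)·Δ·N² = 12/7
  k=0: +1/(0!·2!·1!·3!·0!·0!) = 1/12
  k=1: −1/(1!·1!·0!·2!·1!·1!) = -1/2
Σ = -5/12  ⇒  CG² = 12/7·(-5/12)² = 25/84
CG = −√(25/84) = -0.545545

−√(25/84) ≈ -0.545545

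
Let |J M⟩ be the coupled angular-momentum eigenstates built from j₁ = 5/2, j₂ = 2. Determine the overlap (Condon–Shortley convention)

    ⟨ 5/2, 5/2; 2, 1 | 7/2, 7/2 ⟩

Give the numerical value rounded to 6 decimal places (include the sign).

√[8·1!4!3!/9! · 5!0!3!1!7!0!] = √(11520)
  +(−1)^0/∏(0,1,0,3,4,0)! = 1/144  (running 1/144)
⟨..|..⟩ = √(11520)·(1/144) = +0.745356

+√(5/9) = +0.745356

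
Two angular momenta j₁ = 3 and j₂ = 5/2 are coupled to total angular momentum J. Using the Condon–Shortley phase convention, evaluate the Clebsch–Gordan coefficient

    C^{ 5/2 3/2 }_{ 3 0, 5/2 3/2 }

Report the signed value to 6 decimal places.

+0.483046  (= +√(7/30))

√[6·3!3!2!/9! · 3!3!4!1!4!1!] = √(864/35)
  +(−1)^2/∏(2,1,1,2,2,0)! = 1/8  (running 1/8)
  +(−1)^3/∏(3,0,0,1,3,1)! = -1/36  (running 7/72)
⟨..|..⟩ = √(864/35)·(7/72) = +0.483046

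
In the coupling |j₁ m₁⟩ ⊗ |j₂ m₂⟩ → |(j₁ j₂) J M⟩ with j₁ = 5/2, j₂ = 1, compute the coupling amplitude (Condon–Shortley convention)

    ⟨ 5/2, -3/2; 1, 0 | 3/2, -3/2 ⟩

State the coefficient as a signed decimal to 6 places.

−√(4/15) = -0.516398

j₁+j₂−J=2  J+j₁−j₂=3  J−j₁+j₂=0  j₁+j₂+J+1=6
(j₁±m₁, j₂±m₂, J±M) = (1,4,1,1,0,3)
P² = 48/5
sum k=1..1:
  [1] −1/6 = -1/6
S = -1/6
C² = P²·S² = 4/15 ; C = -0.516398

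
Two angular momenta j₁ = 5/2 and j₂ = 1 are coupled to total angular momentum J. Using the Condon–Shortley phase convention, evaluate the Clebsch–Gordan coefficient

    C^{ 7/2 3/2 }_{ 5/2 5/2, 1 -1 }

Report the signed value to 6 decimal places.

+0.218218  (= +√(1/21))

triangle: 0!·5!·2!/8! = 240/40320
(j±m)!: 5!·0!·0!·2!·5!·2! = 57600
prefactor² = (2J+1)·Δ·N² = 19200/7
  k=0: +1/(0!·0!·0!·0!·5!·2!) = 1/240
Σ = 1/240  ⇒  CG² = 19200/7·1/240² = 1/21
CG = +√(1/21) = +0.218218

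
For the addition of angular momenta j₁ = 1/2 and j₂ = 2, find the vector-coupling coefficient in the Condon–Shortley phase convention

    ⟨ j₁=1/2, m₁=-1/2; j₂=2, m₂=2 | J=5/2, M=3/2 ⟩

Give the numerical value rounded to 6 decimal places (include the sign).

+√(1/5) ≈ +0.447214

j₁+j₂−J=0  J+j₁−j₂=1  J−j₁+j₂=4  j₁+j₂+J+1=6
(j₁±m₁, j₂±m₂, J±M) = (0,1,4,0,4,1)
P² = 576/5
sum k=0..0:
  [0] +1/24 = 1/24
S = 1/24
C² = P²·S² = 1/5 ; C = +0.447214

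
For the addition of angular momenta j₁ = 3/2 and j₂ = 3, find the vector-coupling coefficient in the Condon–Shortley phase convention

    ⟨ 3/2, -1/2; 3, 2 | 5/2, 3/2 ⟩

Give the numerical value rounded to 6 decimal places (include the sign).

triangle: 2!·1!·4!/8! = 48/40320
(j±m)!: 1!·2!·5!·1!·4!·1! = 5760
prefactor² = (2J+1)·Δ·N² = 288/7
  k=1: −1/(1!·1!·1!·4!·0!·0!) = -1/24
  k=2: +1/(2!·0!·0!·3!·1!·1!) = 1/12
Σ = 1/24  ⇒  CG² = 288/7·1/24² = 1/14
CG = +√(1/14) = +0.267261

+√(1/14) = +0.267261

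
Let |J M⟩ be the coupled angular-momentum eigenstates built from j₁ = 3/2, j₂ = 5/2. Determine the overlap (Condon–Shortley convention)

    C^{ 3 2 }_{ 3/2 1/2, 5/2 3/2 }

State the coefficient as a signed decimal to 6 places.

-0.288675

j₁+j₂−J=1  J+j₁−j₂=2  J−j₁+j₂=4  j₁+j₂+J+1=8
(j₁±m₁, j₂±m₂, J±M) = (2,1,4,1,5,1)
P² = 48
sum k=0..1:
  [0] +1/24 = 1/24
  [1] −1/12 = -1/12
S = -1/24
C² = P²·S² = 1/12 ; C = -0.288675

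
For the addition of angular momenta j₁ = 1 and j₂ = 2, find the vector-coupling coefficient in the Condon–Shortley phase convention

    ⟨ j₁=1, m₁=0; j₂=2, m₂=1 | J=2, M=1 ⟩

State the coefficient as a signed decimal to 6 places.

-0.408248  (= −√(1/6))

triangle: 1!×1!×3!/6! = 6/720
(j±m)!: 1!×1!×3!×1!×3!×1! = 36
prefactor² = (2J+1)×Δ×N² = 3/2
  k=0: +1/(0!×1!×1!×3!×0!×0!) = 1/6
  k=1: −1/(1!×0!×0!×2!×1!×1!) = -1/2
Σ = -1/3  ⇒  CG² = 3/2×(-1/3)² = 1/6
CG = −√(1/6) = -0.408248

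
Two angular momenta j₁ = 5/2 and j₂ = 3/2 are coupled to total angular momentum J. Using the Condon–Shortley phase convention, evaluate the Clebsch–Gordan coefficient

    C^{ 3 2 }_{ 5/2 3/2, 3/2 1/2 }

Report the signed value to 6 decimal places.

√[7·1!4!2!/8! · 4!1!2!1!5!1!] = √(48)
  +(−1)^0/∏(0,1,1,2,3,0)! = 1/12  (running 1/12)
  +(−1)^1/∏(1,0,0,1,4,1)! = -1/24  (running 1/24)
⟨..|..⟩ = √(48)·(1/24) = +0.288675

+0.288675  (= +√(1/12))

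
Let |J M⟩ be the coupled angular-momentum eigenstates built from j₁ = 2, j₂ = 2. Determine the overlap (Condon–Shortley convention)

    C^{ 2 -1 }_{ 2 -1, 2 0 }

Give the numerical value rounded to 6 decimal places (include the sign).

j₁+j₂−J=2  J+j₁−j₂=2  J−j₁+j₂=2  j₁+j₂+J+1=7
(j₁±m₁, j₂±m₂, J±M) = (1,3,2,2,1,3)
P² = 8/7
sum k=1..2:
  [1] −1/2 = -1/2
  [2] +1/4 = 1/4
S = -1/4
C² = P²·S² = 1/14 ; C = -0.267261

-0.267261  (= −√(1/14))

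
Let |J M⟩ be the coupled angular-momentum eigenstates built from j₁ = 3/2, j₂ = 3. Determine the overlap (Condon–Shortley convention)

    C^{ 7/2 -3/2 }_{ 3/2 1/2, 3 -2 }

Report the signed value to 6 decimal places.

√[8·1!2!5!/9! · 2!1!1!5!2!5!] = √(6400/21)
  +(−1)^0/∏(0,1,1,1,1,4)! = 1/24  (running 1/24)
  +(−1)^1/∏(1,0,0,0,2,5)! = -1/240  (running 3/80)
⟨..|..⟩ = √(6400/21)·(3/80) = +0.654654

+√(3/7) ≈ +0.654654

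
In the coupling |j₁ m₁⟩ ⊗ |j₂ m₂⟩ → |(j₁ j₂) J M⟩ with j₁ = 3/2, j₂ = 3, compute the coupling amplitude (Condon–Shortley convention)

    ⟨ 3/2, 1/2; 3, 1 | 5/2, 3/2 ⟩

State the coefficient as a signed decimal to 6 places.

triangle: 2!×1!×4!/8! = 48/40320
(j±m)!: 2!×1!×4!×2!×4!×1! = 2304
prefactor² = (2J+1)×Δ×N² = 576/35
  k=0: +1/(0!×2!×1!×4!×0!×0!) = 1/48
  k=1: −1/(1!×1!×0!×3!×1!×1!) = -1/6
Σ = -7/48  ⇒  CG² = 576/35×(-7/48)² = 7/20
CG = −√(7/20) = -0.591608

-0.591608  (= −√(7/20))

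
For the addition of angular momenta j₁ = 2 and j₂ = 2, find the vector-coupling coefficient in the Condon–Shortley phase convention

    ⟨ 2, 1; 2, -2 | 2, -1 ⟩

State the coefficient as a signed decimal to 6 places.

√[5·2!2!2!/7! · 3!1!0!4!1!3!] = √(48/7)
  +(−1)^0/∏(0,2,1,0,1,2)! = 1/4  (running 1/4)
⟨..|..⟩ = √(48/7)·(1/4) = +0.654654

+√(3/7) = +0.654654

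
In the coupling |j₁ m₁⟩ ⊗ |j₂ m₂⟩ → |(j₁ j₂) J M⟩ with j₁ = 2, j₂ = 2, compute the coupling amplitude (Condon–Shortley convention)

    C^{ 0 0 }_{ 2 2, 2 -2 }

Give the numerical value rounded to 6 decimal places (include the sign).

triangle: 4!*0!*0!/5! = 24/120
(j±m)!: 4!*0!*0!*4!*0!*0! = 576
prefactor² = (2J+1)*Δ*N² = 576/5
  k=0: +1/(0!*4!*0!*0!*0!*0!) = 1/24
Σ = 1/24  ⇒  CG² = 576/5*1/24² = 1/5
CG = +√(1/5) = +0.447214

+√(1/5) = +0.447214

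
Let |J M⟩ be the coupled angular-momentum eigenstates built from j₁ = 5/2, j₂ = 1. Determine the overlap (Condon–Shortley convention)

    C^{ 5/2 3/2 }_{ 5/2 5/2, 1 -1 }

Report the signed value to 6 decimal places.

j₁+j₂−J=1  J+j₁−j₂=4  J−j₁+j₂=1  j₁+j₂+J+1=7
(j₁±m₁, j₂±m₂, J±M) = (5,0,0,2,4,1)
P² = 1152/7
sum k=0..0:
  [0] +1/24 = 1/24
S = 1/24
C² = P²·S² = 2/7 ; C = +0.534522

+√(2/7) ≈ +0.534522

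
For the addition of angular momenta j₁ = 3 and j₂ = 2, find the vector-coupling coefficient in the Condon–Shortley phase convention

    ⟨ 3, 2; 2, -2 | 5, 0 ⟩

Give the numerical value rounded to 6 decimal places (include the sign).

+0.154303  (= +√(1/42))

√[11·0!6!4!/11! · 5!1!0!4!5!5!] = √(1382400/7)
  +(−1)^0/∏(0,0,1,0,5,4)! = 1/2880  (running 1/2880)
⟨..|..⟩ = √(1382400/7)·(1/2880) = +0.154303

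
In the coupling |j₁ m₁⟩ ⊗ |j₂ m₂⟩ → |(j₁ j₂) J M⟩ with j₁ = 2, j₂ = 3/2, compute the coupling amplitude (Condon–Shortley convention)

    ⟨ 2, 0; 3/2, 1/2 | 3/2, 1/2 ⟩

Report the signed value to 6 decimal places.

−√(1/5) = -0.447214

j₁+j₂−J=2  J+j₁−j₂=2  J−j₁+j₂=1  j₁+j₂+J+1=6
(j₁±m₁, j₂±m₂, J±M) = (2,2,2,1,2,1)
P² = 16/45
sum k=1..2:
  [1] −1/1 = -1
  [2] +1/4 = 1/4
S = -3/4
C² = P²·S² = 1/5 ; C = -0.447214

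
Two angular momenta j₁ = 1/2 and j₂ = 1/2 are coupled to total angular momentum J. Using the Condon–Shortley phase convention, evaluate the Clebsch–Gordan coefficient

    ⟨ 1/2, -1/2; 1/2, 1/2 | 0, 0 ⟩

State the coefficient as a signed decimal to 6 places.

−√(1/2) ≈ -0.707107

√[1·1!0!0!/2! · 0!1!1!0!0!0!] = √(1/2)
  +(−1)^1/∏(1,0,0,0,0,0)! = -1  (running -1)
⟨..|..⟩ = √(1/2)·(-1) = -0.707107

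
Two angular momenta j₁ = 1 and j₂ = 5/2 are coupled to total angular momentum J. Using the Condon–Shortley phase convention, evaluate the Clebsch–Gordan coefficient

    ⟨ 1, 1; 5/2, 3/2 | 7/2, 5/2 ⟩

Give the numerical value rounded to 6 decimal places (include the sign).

√[8·0!2!5!/8! · 2!0!4!1!6!1!] = √(11520/7)
  +(−1)^0/∏(0,0,0,4,2,1)! = 1/48  (running 1/48)
⟨..|..⟩ = √(11520/7)·(1/48) = +0.845154

+0.845154  (= +√(5/7))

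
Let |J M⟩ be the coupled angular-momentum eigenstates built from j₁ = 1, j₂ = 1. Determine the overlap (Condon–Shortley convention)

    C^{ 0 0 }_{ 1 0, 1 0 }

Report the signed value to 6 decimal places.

-0.577350  (= −√(1/3))

triangle: 2!*0!*0!/3! = 2/6
(j±m)!: 1!*1!*1!*1!*0!*0! = 1
prefactor² = (2J+1)*Δ*N² = 1/3
  k=1: −1/(1!*1!*0!*0!*0!*0!) = -1
Σ = -1  ⇒  CG² = 1/3*(-1)² = 1/3
CG = −√(1/3) = -0.577350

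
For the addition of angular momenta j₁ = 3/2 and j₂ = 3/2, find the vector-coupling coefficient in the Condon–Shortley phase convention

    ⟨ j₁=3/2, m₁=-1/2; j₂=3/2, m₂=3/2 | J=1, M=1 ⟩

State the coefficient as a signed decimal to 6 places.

+√(3/10) ≈ +0.547723

triangle: 2!×1!×1!/5! = 2/120
(j±m)!: 1!×2!×3!×0!×2!×0! = 24
prefactor² = (2J+1)×Δ×N² = 6/5
  k=2: +1/(2!×0!×0!×1!×1!×0!) = 1/2
Σ = 1/2  ⇒  CG² = 6/5×1/2² = 3/10
CG = +√(3/10) = +0.547723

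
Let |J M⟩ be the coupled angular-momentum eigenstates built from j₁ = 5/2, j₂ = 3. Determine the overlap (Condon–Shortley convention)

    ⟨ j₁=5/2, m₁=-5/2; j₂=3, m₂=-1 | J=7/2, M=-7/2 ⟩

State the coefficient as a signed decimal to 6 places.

√[8·2!3!4!/10! · 0!5!2!4!0!7!] = √(18432)
  +(−1)^2/∏(2,0,3,0,0,4)! = 1/288  (running 1/288)
⟨..|..⟩ = √(18432)·(1/288) = +0.471405

+√(2/9) ≈ +0.471405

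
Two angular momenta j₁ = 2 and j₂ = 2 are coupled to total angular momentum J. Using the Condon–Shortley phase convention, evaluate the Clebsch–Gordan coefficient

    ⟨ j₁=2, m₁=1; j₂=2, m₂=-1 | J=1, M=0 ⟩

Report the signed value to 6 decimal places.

−√(1/10) ≈ -0.316228

√[3·3!1!1!/6! · 3!1!1!3!1!1!] = √(9/10)
  +(−1)^0/∏(0,3,1,1,0,0)! = 1/6  (running 1/6)
  +(−1)^1/∏(1,2,0,0,1,1)! = -1/2  (running -1/3)
⟨..|..⟩ = √(9/10)·(-1/3) = -0.316228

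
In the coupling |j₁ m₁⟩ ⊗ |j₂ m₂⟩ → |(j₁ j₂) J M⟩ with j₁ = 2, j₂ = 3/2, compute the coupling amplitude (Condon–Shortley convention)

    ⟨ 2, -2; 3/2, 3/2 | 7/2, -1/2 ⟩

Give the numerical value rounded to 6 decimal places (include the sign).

+√(1/35) ≈ +0.169031

triangle: 0!×4!×3!/8! = 144/40320
(j±m)!: 0!×4!×3!×0!×3!×4! = 20736
prefactor² = (2J+1)×Δ×N² = 20736/35
  k=0: +1/(0!×0!×4!×3!×0!×0!) = 1/144
Σ = 1/144  ⇒  CG² = 20736/35×1/144² = 1/35
CG = +√(1/35) = +0.169031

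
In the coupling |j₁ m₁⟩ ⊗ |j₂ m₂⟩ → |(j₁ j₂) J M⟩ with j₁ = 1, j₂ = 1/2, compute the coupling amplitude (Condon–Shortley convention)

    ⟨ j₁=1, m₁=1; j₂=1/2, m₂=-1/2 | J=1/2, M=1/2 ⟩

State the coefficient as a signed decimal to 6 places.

+0.816497

√[2·1!1!0!/3! · 2!0!0!1!1!0!] = √(2/3)
  +(−1)^0/∏(0,1,0,0,1,0)! = 1  (running 1)
⟨..|..⟩ = √(2/3)·(1) = +0.816497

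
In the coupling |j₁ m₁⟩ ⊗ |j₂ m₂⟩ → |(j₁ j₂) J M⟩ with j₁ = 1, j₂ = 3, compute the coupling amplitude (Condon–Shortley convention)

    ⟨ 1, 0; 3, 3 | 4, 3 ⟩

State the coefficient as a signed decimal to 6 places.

triangle: 0!×2!×6!/9! = 1440/362880
(j±m)!: 1!×1!×6!×0!×7!×1! = 3628800
prefactor² = (2J+1)×Δ×N² = 129600
  k=0: +1/(0!×0!×1!×6!×1!×0!) = 1/720
Σ = 1/720  ⇒  CG² = 129600×1/720² = 1/4
CG = +√(1/4) = +0.500000

+0.500000  (= +√(1/4))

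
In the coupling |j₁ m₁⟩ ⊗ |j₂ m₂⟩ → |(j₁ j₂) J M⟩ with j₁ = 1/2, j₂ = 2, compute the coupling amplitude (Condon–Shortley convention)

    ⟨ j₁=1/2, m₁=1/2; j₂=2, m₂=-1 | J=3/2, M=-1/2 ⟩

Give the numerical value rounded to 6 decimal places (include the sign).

+√(3/5) = +0.774597

j₁+j₂−J=1  J+j₁−j₂=0  J−j₁+j₂=3  j₁+j₂+J+1=5
(j₁±m₁, j₂±m₂, J±M) = (1,0,1,3,1,2)
P² = 12/5
sum k=0..0:
  [0] +1/2 = 1/2
S = 1/2
C² = P²·S² = 3/5 ; C = +0.774597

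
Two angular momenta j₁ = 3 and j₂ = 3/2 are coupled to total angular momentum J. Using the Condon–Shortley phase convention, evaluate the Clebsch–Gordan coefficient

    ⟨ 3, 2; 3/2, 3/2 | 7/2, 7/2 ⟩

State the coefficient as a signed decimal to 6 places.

−√(1/3) = -0.577350

√[8·1!5!2!/9! · 5!1!3!0!7!0!] = √(19200)
  +(−1)^1/∏(1,0,0,2,5,0)! = -1/240  (running -1/240)
⟨..|..⟩ = √(19200)·(-1/240) = -0.577350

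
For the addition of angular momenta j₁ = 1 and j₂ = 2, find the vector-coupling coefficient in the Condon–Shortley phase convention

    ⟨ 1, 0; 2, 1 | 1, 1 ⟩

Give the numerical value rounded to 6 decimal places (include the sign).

j₁+j₂−J=2  J+j₁−j₂=0  J−j₁+j₂=2  j₁+j₂+J+1=5
(j₁±m₁, j₂±m₂, J±M) = (1,1,3,1,2,0)
P² = 6/5
sum k=1..1:
  [1] −1/2 = -1/2
S = -1/2
C² = P²·S² = 3/10 ; C = -0.547723

−√(3/10) = -0.547723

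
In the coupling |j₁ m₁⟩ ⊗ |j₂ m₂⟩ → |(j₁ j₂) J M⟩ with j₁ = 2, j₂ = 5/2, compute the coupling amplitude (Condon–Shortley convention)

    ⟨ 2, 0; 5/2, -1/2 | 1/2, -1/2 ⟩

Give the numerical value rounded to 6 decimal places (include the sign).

+√(1/5) ≈ +0.447214

j₁+j₂−J=4  J+j₁−j₂=0  J−j₁+j₂=1  j₁+j₂+J+1=6
(j₁±m₁, j₂±m₂, J±M) = (2,2,2,3,0,1)
P² = 16/5
sum k=2..2:
  [2] +1/4 = 1/4
S = 1/4
C² = P²·S² = 1/5 ; C = +0.447214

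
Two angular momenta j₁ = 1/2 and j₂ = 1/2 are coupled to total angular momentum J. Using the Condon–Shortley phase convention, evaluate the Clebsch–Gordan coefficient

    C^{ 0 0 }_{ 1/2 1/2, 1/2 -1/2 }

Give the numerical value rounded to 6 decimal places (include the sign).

+√(1/2) ≈ +0.707107

√[1·1!0!0!/2! · 1!0!0!1!0!0!] = √(1/2)
  +(−1)^0/∏(0,1,0,0,0,0)! = 1  (running 1)
⟨..|..⟩ = √(1/2)·(1) = +0.707107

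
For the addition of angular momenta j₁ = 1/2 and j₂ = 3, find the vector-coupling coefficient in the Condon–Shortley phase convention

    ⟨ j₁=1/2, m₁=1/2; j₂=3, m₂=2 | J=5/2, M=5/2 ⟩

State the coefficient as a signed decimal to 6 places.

j₁+j₂−J=1  J+j₁−j₂=0  J−j₁+j₂=5  j₁+j₂+J+1=7
(j₁±m₁, j₂±m₂, J±M) = (1,0,5,1,5,0)
P² = 14400/7
sum k=0..0:
  [0] +1/120 = 1/120
S = 1/120
C² = P²·S² = 1/7 ; C = +0.377964

+0.377964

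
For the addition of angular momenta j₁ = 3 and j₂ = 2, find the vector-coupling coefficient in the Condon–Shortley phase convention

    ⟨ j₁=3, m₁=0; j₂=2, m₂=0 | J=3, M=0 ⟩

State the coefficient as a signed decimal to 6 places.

triangle: 2!·4!·2!/9! = 96/362880
(j±m)!: 3!·3!·2!·2!·3!·3! = 5184
prefactor² = (2J+1)·Δ·N² = 48/5
  k=0: +1/(0!·2!·3!·2!·1!·0!) = 1/24
  k=1: −1/(1!·1!·2!·1!·2!·1!) = -1/4
  k=2: +1/(2!·0!·1!·0!·3!·2!) = 1/24
Σ = -1/6  ⇒  CG² = 48/5·(-1/6)² = 4/15
CG = −√(4/15) = -0.516398

-0.516398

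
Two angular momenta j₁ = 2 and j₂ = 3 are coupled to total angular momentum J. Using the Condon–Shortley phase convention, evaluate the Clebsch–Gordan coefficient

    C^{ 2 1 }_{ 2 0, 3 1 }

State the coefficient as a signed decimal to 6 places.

+0.377964

triangle: 3!×1!×3!/8! = 36/40320
(j±m)!: 2!×2!×4!×2!×3!×1! = 1152
prefactor² = (2J+1)×Δ×N² = 36/7
  k=1: −1/(1!×2!×1!×3!×0!×0!) = -1/12
  k=2: +1/(2!×1!×0!×2!×1!×1!) = 1/4
Σ = 1/6  ⇒  CG² = 36/7×1/6² = 1/7
CG = +√(1/7) = +0.377964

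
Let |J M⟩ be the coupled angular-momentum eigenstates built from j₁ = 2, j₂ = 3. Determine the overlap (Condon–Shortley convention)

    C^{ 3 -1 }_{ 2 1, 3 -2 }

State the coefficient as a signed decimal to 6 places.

+√(1/4) ≈ +0.500000

triangle: 2!·2!·4!/9! = 96/362880
(j±m)!: 3!·1!·1!·5!·2!·4! = 34560
prefactor² = (2J+1)·Δ·N² = 64
  k=0: +1/(0!·2!·1!·1!·1!·3!) = 1/12
  k=1: −1/(1!·1!·0!·0!·2!·4!) = -1/48
Σ = 1/16  ⇒  CG² = 64·1/16² = 1/4
CG = +√(1/4) = +0.500000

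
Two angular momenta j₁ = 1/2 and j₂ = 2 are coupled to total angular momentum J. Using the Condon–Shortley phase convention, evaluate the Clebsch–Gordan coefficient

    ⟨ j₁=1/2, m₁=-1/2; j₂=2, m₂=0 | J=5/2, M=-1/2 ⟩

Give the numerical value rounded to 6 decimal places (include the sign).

j₁+j₂−J=0  J+j₁−j₂=1  J−j₁+j₂=4  j₁+j₂+J+1=6
(j₁±m₁, j₂±m₂, J±M) = (0,1,2,2,2,3)
P² = 48/5
sum k=0..0:
  [0] +1/4 = 1/4
S = 1/4
C² = P²·S² = 3/5 ; C = +0.774597

+√(3/5) = +0.774597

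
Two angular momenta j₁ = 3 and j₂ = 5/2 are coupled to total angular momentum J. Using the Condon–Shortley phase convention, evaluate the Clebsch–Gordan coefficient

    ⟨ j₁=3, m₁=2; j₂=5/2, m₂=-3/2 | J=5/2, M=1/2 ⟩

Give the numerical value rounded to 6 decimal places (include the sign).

+0.267261

√[6·3!3!2!/9! · 5!1!1!4!3!2!] = √(288/7)
  +(−1)^0/∏(0,3,1,1,2,1)! = 1/12  (running 1/12)
  +(−1)^1/∏(1,2,0,0,3,2)! = -1/24  (running 1/24)
⟨..|..⟩ = √(288/7)·(1/24) = +0.267261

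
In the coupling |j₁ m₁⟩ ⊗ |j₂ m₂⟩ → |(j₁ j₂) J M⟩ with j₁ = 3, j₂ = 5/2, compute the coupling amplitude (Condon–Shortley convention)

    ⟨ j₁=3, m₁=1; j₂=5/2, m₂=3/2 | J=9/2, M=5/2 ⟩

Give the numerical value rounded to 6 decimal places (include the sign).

√[10·1!5!4!/11! · 4!2!4!1!7!2!] = √(92160/11)
  +(−1)^0/∏(0,1,2,4,3,0)! = 1/288  (running 1/288)
  +(−1)^1/∏(1,0,1,3,4,1)! = -1/144  (running -1/288)
⟨..|..⟩ = √(92160/11)·(-1/288) = -0.317821

-0.317821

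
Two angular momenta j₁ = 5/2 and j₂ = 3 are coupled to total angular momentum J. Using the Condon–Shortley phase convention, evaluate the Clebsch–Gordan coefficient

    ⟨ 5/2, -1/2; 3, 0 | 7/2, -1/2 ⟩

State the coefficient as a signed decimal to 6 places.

triangle: 2!·3!·4!/10! = 288/3628800
(j±m)!: 2!·3!·3!·3!·3!·4! = 62208
prefactor² = (2J+1)·Δ·N² = 6912/175
  k=0: +1/(0!·2!·3!·3!·0!·1!) = 1/72
  k=1: −1/(1!·1!·2!·2!·1!·2!) = -1/8
  k=2: +1/(2!·0!·1!·1!·2!·3!) = 1/24
Σ = -5/72  ⇒  CG² = 6912/175·(-5/72)² = 4/21
CG = −√(4/21) = -0.436436

−√(4/21) ≈ -0.436436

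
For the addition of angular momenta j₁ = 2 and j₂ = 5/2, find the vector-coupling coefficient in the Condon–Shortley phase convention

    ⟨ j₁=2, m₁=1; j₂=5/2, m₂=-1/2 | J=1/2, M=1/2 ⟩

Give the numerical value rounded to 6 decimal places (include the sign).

−√(2/15) ≈ -0.365148

triangle: 4!·0!·1!/6! = 24/720
(j±m)!: 3!·1!·2!·3!·1!·0! = 72
prefactor² = (2J+1)·Δ·N² = 24/5
  k=1: −1/(1!·3!·0!·1!·0!·0!) = -1/6
Σ = -1/6  ⇒  CG² = 24/5·(-1/6)² = 2/15
CG = −√(2/15) = -0.365148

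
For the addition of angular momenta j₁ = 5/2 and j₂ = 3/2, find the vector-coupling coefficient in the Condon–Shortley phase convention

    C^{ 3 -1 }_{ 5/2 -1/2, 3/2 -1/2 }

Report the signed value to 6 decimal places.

√[7·1!4!2!/8! · 2!3!1!2!2!4!] = √(48/5)
  +(−1)^0/∏(0,1,3,1,1,1)! = 1/6  (running 1/6)
  +(−1)^1/∏(1,0,2,0,2,2)! = -1/8  (running 1/24)
⟨..|..⟩ = √(48/5)·(1/24) = +0.129099

+√(1/60) = +0.129099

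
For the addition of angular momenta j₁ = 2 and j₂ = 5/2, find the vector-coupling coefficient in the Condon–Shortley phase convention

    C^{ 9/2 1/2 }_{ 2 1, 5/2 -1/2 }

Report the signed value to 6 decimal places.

+√(20/63) = +0.563436

triangle: 0!*4!*5!/10! = 2880/3628800
(j±m)!: 3!*1!*2!*3!*5!*4! = 207360
prefactor² = (2J+1)*Δ*N² = 11520/7
  k=0: +1/(0!*0!*1!*2!*3!*3!) = 1/72
Σ = 1/72  ⇒  CG² = 11520/7*1/72² = 20/63
CG = +√(20/63) = +0.563436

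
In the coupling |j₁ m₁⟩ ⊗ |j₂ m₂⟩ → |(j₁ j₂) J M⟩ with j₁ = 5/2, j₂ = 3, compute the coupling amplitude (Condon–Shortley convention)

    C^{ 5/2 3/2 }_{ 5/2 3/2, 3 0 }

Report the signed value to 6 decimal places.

-0.483046  (= −√(7/30))

j₁+j₂−J=3  J+j₁−j₂=2  J−j₁+j₂=3  j₁+j₂+J+1=9
(j₁±m₁, j₂±m₂, J±M) = (4,1,3,3,4,1)
P² = 864/35
sum k=0..1:
  [0] +1/36 = 1/36
  [1] −1/8 = -1/8
S = -7/72
C² = P²·S² = 7/30 ; C = -0.483046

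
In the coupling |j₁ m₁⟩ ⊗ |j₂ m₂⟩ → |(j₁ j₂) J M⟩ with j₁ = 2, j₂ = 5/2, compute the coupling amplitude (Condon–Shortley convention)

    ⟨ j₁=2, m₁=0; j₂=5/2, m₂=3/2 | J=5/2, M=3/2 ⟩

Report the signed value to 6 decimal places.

−√(1/70) = -0.119523

triangle: 2!×2!×3!/8! = 24/40320
(j±m)!: 2!×2!×4!×1!×4!×1! = 2304
prefactor² = (2J+1)×Δ×N² = 288/35
  k=1: −1/(1!×1!×1!×3!×1!×0!) = -1/6
  k=2: +1/(2!×0!×0!×2!×2!×1!) = 1/8
Σ = -1/24  ⇒  CG² = 288/35×(-1/24)² = 1/70
CG = −√(1/70) = -0.119523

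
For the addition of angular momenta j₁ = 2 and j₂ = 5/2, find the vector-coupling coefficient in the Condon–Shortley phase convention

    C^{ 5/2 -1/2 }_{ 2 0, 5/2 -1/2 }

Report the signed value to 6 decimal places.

-0.478091

triangle: 2!*2!*3!/8! = 24/40320
(j±m)!: 2!*2!*2!*3!*2!*3! = 576
prefactor² = (2J+1)*Δ*N² = 72/35
  k=0: +1/(0!*2!*2!*2!*0!*1!) = 1/8
  k=1: −1/(1!*1!*1!*1!*1!*2!) = -1/2
  k=2: +1/(2!*0!*0!*0!*2!*3!) = 1/24
Σ = -1/3  ⇒  CG² = 72/35*(-1/3)² = 8/35
CG = −√(8/35) = -0.478091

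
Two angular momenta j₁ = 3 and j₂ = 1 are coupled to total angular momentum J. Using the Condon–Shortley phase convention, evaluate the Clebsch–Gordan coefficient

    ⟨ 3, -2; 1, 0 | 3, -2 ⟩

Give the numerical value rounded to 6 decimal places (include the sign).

−√(1/3) ≈ -0.577350

j₁+j₂−J=1  J+j₁−j₂=5  J−j₁+j₂=1  j₁+j₂+J+1=8
(j₁±m₁, j₂±m₂, J±M) = (1,5,1,1,1,5)
P² = 300
sum k=0..1:
  [0] +1/120 = 1/120
  [1] −1/24 = -1/24
S = -1/30
C² = P²·S² = 1/3 ; C = -0.577350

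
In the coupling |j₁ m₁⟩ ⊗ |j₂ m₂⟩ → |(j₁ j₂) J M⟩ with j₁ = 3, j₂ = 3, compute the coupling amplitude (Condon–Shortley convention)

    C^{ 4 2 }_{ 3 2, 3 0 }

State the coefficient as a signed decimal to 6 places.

j₁+j₂−J=2  J+j₁−j₂=4  J−j₁+j₂=4  j₁+j₂+J+1=11
(j₁±m₁, j₂±m₂, J±M) = (5,1,3,3,6,2)
P² = 124416/77
sum k=0..1:
  [0] +1/72 = 1/72
  [1] −1/96 = -1/96
S = 1/288
C² = P²·S² = 3/154 ; C = +0.139573

+√(3/154) ≈ +0.139573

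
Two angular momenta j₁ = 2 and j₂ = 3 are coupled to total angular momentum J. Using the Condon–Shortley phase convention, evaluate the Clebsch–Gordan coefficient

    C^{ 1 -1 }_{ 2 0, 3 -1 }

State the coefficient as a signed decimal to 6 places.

+0.414039  (= +√(6/35))

j₁+j₂−J=4  J+j₁−j₂=0  J−j₁+j₂=2  j₁+j₂+J+1=7
(j₁±m₁, j₂±m₂, J±M) = (2,2,2,4,0,2)
P² = 384/35
sum k=2..2:
  [2] +1/8 = 1/8
S = 1/8
C² = P²·S² = 6/35 ; C = +0.414039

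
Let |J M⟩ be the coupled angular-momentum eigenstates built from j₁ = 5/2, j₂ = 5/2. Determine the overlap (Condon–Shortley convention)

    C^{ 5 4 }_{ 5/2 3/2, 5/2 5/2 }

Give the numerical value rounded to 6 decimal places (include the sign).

triangle: 0!·5!·5!/11! = 14400/39916800
(j±m)!: 4!·1!·5!·0!·9!·1! = 1045094400
prefactor² = (2J+1)·Δ·N² = 4147200
  k=0: +1/(0!·0!·1!·5!·4!·0!) = 1/2880
Σ = 1/2880  ⇒  CG² = 4147200·1/2880² = 1/2
CG = +√(1/2) = +0.707107

+√(1/2) = +0.707107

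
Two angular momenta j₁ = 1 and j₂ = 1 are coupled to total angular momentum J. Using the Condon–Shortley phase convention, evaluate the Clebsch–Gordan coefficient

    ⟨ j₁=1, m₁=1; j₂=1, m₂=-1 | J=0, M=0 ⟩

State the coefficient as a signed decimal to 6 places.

√[1·2!0!0!/3! · 2!0!0!2!0!0!] = √(4/3)
  +(−1)^0/∏(0,2,0,0,0,0)! = 1/2  (running 1/2)
⟨..|..⟩ = √(4/3)·(1/2) = +0.577350

+√(1/3) = +0.577350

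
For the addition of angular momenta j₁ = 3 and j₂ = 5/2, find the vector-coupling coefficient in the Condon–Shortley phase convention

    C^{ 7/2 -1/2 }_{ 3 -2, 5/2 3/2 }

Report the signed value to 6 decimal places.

+0.563436

j₁+j₂−J=2  J+j₁−j₂=4  J−j₁+j₂=3  j₁+j₂+J+1=10
(j₁±m₁, j₂±m₂, J±M) = (1,5,4,1,3,4)
P² = 9216/35
sum k=1..2:
  [1] −1/144 = -1/144
  [2] +1/24 = 1/24
S = 5/144
C² = P²·S² = 20/63 ; C = +0.563436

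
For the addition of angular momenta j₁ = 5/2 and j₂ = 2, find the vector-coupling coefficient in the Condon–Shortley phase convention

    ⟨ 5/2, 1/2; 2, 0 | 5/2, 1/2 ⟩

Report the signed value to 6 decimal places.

−√(8/35) ≈ -0.478091

√[6·2!3!2!/8! · 3!2!2!2!3!2!] = √(72/35)
  +(−1)^0/∏(0,2,2,2,1,0)! = 1/8  (running 1/8)
  +(−1)^1/∏(1,1,1,1,2,1)! = -1/2  (running -3/8)
  +(−1)^2/∏(2,0,0,0,3,2)! = 1/24  (running -1/3)
⟨..|..⟩ = √(72/35)·(-1/3) = -0.478091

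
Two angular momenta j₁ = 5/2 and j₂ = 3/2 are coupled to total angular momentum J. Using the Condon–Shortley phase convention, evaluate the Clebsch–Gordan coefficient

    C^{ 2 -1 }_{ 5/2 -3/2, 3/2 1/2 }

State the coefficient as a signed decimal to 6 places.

√[5·2!3!1!/7! · 1!4!2!1!1!3!] = √(24/7)
  +(−1)^1/∏(1,1,3,1,0,0)! = -1/6  (running -1/6)
  +(−1)^2/∏(2,0,2,0,1,1)! = 1/4  (running 1/12)
⟨..|..⟩ = √(24/7)·(1/12) = +0.154303

+0.154303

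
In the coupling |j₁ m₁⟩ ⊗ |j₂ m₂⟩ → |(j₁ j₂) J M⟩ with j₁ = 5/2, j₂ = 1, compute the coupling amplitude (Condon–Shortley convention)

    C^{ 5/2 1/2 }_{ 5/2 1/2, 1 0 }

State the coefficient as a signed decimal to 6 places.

+0.169031

j₁+j₂−J=1  J+j₁−j₂=4  J−j₁+j₂=1  j₁+j₂+J+1=7
(j₁±m₁, j₂±m₂, J±M) = (3,2,1,1,3,2)
P² = 144/35
sum k=0..1:
  [0] +1/4 = 1/4
  [1] −1/6 = -1/6
S = 1/12
C² = P²·S² = 1/35 ; C = +0.169031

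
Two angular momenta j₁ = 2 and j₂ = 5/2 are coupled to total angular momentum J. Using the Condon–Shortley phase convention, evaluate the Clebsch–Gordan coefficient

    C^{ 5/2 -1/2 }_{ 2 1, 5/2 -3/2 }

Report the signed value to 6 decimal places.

j₁+j₂−J=2  J+j₁−j₂=2  J−j₁+j₂=3  j₁+j₂+J+1=8
(j₁±m₁, j₂±m₂, J±M) = (3,1,1,4,2,3)
P² = 216/35
sum k=0..1:
  [0] +1/4 = 1/4
  [1] −1/12 = -1/12
S = 1/6
C² = P²·S² = 6/35 ; C = +0.414039

+0.414039  (= +√(6/35))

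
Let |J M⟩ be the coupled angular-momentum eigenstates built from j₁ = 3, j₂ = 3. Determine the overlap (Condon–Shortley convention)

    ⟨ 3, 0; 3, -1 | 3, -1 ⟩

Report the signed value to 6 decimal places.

√[7·3!3!3!/10! · 3!3!2!4!2!4!] = √(864/25)
  +(−1)^0/∏(0,3,3,2,0,1)! = 1/72  (running 1/72)
  +(−1)^1/∏(1,2,2,1,1,2)! = -1/8  (running -1/9)
  +(−1)^2/∏(2,1,1,0,2,3)! = 1/24  (running -5/72)
⟨..|..⟩ = √(864/25)·(-5/72) = -0.408248

-0.408248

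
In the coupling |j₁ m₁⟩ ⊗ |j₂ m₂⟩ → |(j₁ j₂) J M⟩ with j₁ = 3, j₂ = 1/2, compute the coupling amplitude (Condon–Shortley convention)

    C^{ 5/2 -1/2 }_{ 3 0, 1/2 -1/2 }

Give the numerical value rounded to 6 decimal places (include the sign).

√[6·1!5!0!/7! · 3!3!0!1!2!3!] = √(432/7)
  +(−1)^0/∏(0,1,3,0,2,0)! = 1/12  (running 1/12)
⟨..|..⟩ = √(432/7)·(1/12) = +0.654654

+√(3/7) ≈ +0.654654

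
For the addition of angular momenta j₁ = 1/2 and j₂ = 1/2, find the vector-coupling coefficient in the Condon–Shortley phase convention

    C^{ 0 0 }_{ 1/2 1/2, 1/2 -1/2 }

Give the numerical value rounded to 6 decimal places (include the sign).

√[1·1!0!0!/2! · 1!0!0!1!0!0!] = √(1/2)
  +(−1)^0/∏(0,1,0,0,0,0)! = 1  (running 1)
⟨..|..⟩ = √(1/2)·(1) = +0.707107

+0.707107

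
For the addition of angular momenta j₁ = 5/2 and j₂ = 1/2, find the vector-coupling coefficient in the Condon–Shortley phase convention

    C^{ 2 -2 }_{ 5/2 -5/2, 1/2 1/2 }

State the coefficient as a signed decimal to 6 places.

j₁+j₂−J=1  J+j₁−j₂=4  J−j₁+j₂=0  j₁+j₂+J+1=6
(j₁±m₁, j₂±m₂, J±M) = (0,5,1,0,0,4)
P² = 480
sum k=1..1:
  [1] −1/24 = -1/24
S = -1/24
C² = P²·S² = 5/6 ; C = -0.912871

−√(5/6) ≈ -0.912871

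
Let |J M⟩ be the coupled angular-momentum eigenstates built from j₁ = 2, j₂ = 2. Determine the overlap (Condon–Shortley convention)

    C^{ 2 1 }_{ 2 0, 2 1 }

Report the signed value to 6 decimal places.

j₁+j₂−J=2  J+j₁−j₂=2  J−j₁+j₂=2  j₁+j₂+J+1=7
(j₁±m₁, j₂±m₂, J±M) = (2,2,3,1,3,1)
P² = 8/7
sum k=1..2:
  [1] −1/2 = -1/2
  [2] +1/4 = 1/4
S = -1/4
C² = P²·S² = 1/14 ; C = -0.267261

-0.267261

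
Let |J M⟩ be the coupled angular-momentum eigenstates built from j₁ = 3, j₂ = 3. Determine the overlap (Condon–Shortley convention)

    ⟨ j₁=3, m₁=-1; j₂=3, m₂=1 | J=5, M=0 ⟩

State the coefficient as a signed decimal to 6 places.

−√(25/84) = -0.545545

triangle: 1!·5!·5!/12! = 14400/479001600
(j±m)!: 2!·4!·4!·2!·5!·5! = 33177600
prefactor² = (2J+1)·Δ·N² = 76800/7
  k=0: +1/(0!·1!·4!·4!·1!·1!) = 1/576
  k=1: −1/(1!·0!·3!·3!·2!·2!) = -1/144
Σ = -1/192  ⇒  CG² = 76800/7·(-1/192)² = 25/84
CG = −√(25/84) = -0.545545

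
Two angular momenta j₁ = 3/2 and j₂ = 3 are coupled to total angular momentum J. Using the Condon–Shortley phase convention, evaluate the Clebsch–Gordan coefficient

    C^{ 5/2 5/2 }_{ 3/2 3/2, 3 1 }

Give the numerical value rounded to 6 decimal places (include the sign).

+√(3/28) ≈ +0.327327

j₁+j₂−J=2  J+j₁−j₂=1  J−j₁+j₂=4  j₁+j₂+J+1=8
(j₁±m₁, j₂±m₂, J±M) = (3,0,4,2,5,0)
P² = 1728/7
sum k=0..0:
  [0] +1/48 = 1/48
S = 1/48
C² = P²·S² = 3/28 ; C = +0.327327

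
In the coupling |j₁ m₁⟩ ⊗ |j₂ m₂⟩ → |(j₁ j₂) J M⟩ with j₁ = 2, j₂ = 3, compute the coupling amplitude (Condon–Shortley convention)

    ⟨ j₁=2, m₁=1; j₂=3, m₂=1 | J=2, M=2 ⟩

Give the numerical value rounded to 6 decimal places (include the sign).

j₁+j₂−J=3  J+j₁−j₂=1  J−j₁+j₂=3  j₁+j₂+J+1=8
(j₁±m₁, j₂±m₂, J±M) = (3,1,4,2,4,0)
P² = 216/7
sum k=1..1:
  [1] −1/12 = -1/12
S = -1/12
C² = P²·S² = 3/14 ; C = -0.462910

−√(3/14) ≈ -0.462910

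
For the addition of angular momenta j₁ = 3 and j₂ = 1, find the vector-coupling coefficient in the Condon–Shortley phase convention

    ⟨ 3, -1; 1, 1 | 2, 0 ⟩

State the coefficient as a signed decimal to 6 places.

+0.534522

j₁+j₂−J=2  J+j₁−j₂=4  J−j₁+j₂=0  j₁+j₂+J+1=7
(j₁±m₁, j₂±m₂, J±M) = (2,4,2,0,2,2)
P² = 128/7
sum k=2..2:
  [2] +1/8 = 1/8
S = 1/8
C² = P²·S² = 2/7 ; C = +0.534522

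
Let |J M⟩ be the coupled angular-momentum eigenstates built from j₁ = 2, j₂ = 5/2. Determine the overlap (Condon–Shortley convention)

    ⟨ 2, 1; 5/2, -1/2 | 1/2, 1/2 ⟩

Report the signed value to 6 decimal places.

√[2·4!0!1!/6! · 3!1!2!3!1!0!] = √(24/5)
  +(−1)^1/∏(1,3,0,1,0,0)! = -1/6  (running -1/6)
⟨..|..⟩ = √(24/5)·(-1/6) = -0.365148

−√(2/15) ≈ -0.365148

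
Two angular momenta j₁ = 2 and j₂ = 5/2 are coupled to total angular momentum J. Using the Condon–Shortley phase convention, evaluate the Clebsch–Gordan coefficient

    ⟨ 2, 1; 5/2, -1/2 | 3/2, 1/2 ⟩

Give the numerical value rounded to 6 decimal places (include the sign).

j₁+j₂−J=3  J+j₁−j₂=1  J−j₁+j₂=2  j₁+j₂+J+1=7
(j₁±m₁, j₂±m₂, J±M) = (3,1,2,3,2,1)
P² = 48/35
sum k=0..1:
  [0] +1/12 = 1/12
  [1] −1/2 = -1/2
S = -5/12
C² = P²·S² = 5/21 ; C = -0.487950

-0.487950  (= −√(5/21))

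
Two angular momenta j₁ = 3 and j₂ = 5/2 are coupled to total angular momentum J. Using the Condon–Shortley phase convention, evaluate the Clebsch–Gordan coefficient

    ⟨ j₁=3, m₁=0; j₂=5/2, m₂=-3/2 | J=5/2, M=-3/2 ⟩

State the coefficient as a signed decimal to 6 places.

triangle: 3!*3!*2!/9! = 72/362880
(j±m)!: 3!*3!*1!*4!*1!*4! = 20736
prefactor² = (2J+1)*Δ*N² = 864/35
  k=0: +1/(0!*3!*3!*1!*0!*1!) = 1/36
  k=1: −1/(1!*2!*2!*0!*1!*2!) = -1/8
Σ = -7/72  ⇒  CG² = 864/35*(-7/72)² = 7/30
CG = −√(7/30) = -0.483046

−√(7/30) = -0.483046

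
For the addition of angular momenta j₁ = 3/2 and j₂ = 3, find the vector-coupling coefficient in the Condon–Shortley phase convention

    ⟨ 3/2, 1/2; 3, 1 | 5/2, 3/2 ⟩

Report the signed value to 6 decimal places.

-0.591608

j₁+j₂−J=2  J+j₁−j₂=1  J−j₁+j₂=4  j₁+j₂+J+1=8
(j₁±m₁, j₂±m₂, J±M) = (2,1,4,2,4,1)
P² = 576/35
sum k=0..1:
  [0] +1/48 = 1/48
  [1] −1/6 = -1/6
S = -7/48
C² = P²·S² = 7/20 ; C = -0.591608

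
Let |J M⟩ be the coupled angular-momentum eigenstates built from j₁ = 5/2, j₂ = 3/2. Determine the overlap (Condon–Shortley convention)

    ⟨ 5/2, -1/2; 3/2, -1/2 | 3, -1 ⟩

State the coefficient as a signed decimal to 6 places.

+0.129099  (= +√(1/60))

√[7·1!4!2!/8! · 2!3!1!2!2!4!] = √(48/5)
  +(−1)^0/∏(0,1,3,1,1,1)! = 1/6  (running 1/6)
  +(−1)^1/∏(1,0,2,0,2,2)! = -1/8  (running 1/24)
⟨..|..⟩ = √(48/5)·(1/24) = +0.129099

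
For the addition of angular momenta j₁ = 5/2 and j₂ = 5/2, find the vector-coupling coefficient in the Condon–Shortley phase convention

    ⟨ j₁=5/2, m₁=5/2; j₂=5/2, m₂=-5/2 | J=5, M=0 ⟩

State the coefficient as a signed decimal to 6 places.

triangle: 0!*5!*5!/11! = 14400/39916800
(j±m)!: 5!*0!*0!*5!*5!*5! = 207360000
prefactor² = (2J+1)*Δ*N² = 5760000/7
  k=0: +1/(0!*0!*0!*0!*5!*5!) = 1/14400
Σ = 1/14400  ⇒  CG² = 5760000/7*1/14400² = 1/252
CG = +√(1/252) = +0.062994

+0.062994  (= +√(1/252))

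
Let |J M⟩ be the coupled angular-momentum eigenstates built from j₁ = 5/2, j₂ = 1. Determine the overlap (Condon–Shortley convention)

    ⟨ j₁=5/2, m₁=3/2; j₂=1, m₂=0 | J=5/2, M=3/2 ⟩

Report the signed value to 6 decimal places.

+0.507093

j₁+j₂−J=1  J+j₁−j₂=4  J−j₁+j₂=1  j₁+j₂+J+1=7
(j₁±m₁, j₂±m₂, J±M) = (4,1,1,1,4,1)
P² = 576/35
sum k=0..1:
  [0] +1/6 = 1/6
  [1] −1/24 = -1/24
S = 1/8
C² = P²·S² = 9/35 ; C = +0.507093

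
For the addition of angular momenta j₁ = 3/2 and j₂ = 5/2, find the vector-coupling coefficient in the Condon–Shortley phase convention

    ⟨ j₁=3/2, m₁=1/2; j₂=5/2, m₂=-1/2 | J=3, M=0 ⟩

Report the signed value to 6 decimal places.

j₁+j₂−J=1  J+j₁−j₂=2  J−j₁+j₂=4  j₁+j₂+J+1=8
(j₁±m₁, j₂±m₂, J±M) = (2,1,2,3,3,3)
P² = 36/5
sum k=0..1:
  [0] +1/4 = 1/4
  [1] −1/12 = -1/12
S = 1/6
C² = P²·S² = 1/5 ; C = +0.447214

+√(1/5) ≈ +0.447214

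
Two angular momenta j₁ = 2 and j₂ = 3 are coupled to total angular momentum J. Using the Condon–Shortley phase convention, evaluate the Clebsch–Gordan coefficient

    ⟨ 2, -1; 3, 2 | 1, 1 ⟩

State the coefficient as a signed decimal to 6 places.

√[3·4!0!2!/7! · 1!3!5!1!2!0!] = √(288/7)
  +(−1)^3/∏(3,1,0,2,0,0)! = -1/12  (running -1/12)
⟨..|..⟩ = √(288/7)·(-1/12) = -0.534522

−√(2/7) ≈ -0.534522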